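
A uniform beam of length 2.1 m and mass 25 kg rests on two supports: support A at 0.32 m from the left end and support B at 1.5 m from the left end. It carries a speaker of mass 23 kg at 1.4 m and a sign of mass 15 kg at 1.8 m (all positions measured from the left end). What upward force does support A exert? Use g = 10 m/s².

Take moments about support B.
Beam weight: 25 × 10 = 250 N down at 1.05 m → arm 0.45 m, τ = 250 × 0.45 = 112.5 N·m counterclockwise.
Speaker: 23 × 10 = 230 N down at 1.4 m → arm 0.1 m, τ = 230 × 0.1 = 23 N·m counterclockwise.
Sign: 15 × 10 = 150 N down at 1.8 m → arm 0.3 m, τ = 150 × 0.3 = 45 N·m clockwise.
Net load moment about support B = 90.5 N·m counterclockwise.
Reaction R at support A is upward at 0.32 m, arm 1.18 m → moment R × 1.18 clockwise.
Στ = 0 ⇒ R × 1.18 = 90.5 ⇒ R = 76.7 N.

R_A ≈ 76.7 N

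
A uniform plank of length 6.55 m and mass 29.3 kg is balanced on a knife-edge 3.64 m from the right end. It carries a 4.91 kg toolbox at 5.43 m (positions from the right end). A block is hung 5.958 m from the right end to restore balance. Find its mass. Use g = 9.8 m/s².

m ≈ 0.822 kg

Sum moments about the knife-edge (at 3.64 m from the right end) (the support reaction has zero arm there).
Beam weight: 29.3 × 9.8 = 287.1 N down at 3.275 m → arm 0.365 m, τ = 287.1 × 0.365 = 104.8 N·m clockwise.
Toolbox: 4.91 × 9.8 = 48.12 N down at 5.43 m → arm 1.79 m, τ = 48.12 × 1.79 = 86.13 N·m counterclockwise.
Net moment of known loads = 18.67 N·m clockwise.
An unknown mass m at 5.958 m has arm 2.318 m; its moment is m·g·2.318 counterclockwise.
Balancing moments: m × 9.8 × 2.318 = 18.67, giving m = 18.67 / (9.8 × 2.318) = 0.822 kg.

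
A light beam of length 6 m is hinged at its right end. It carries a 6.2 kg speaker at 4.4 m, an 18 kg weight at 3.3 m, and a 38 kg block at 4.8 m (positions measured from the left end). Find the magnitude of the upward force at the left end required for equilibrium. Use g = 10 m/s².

F ≈ 174 N

Taking torques about the right end:
Speaker: 6.2 × 10 = 62 N down at 4.4 m → arm 1.6 m, τ = 62 × 1.6 = 99.2 N·m counterclockwise.
Weight: 18 × 10 = 180 N down at 3.3 m → arm 2.7 m, τ = 180 × 2.7 = 486 N·m counterclockwise.
Block: 38 × 10 = 380 N down at 4.8 m → arm 1.2 m, τ = 380 × 1.2 = 456 N·m counterclockwise.
Net moment of the loads = 1041 N·m counterclockwise.
The upward force F acts at the left end, arm 6 m, giving F × 6 clockwise.
Στ = 0 ⇒ F × 6 = 1041 ⇒ F = 1041 / 6 = 174 N.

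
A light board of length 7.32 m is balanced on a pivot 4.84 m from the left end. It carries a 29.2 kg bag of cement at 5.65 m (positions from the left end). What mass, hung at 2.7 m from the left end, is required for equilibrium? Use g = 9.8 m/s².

m ≈ 11.1 kg

Taking torques about the pivot (at 4.84 m from the left end):
Bag of cement: 29.2 × 9.8 = 286.2 N down at 5.65 m → arm 0.81 m, τ = 286.2 × 0.81 = 231.8 N·m clockwise.
Net moment of known loads = 231.8 N·m clockwise.
An unknown mass m at 2.7 m has arm 2.14 m; its moment is m·g·2.14 counterclockwise.
Στ = 0 ⇒ m × 9.8 × 2.14 = 231.8 ⇒ m = 231.8 / (9.8 × 2.14) = 11.1 kg.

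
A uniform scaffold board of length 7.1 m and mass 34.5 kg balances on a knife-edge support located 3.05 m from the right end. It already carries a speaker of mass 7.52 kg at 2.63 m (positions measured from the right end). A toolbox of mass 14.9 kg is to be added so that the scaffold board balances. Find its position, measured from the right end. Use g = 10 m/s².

Take moments about the knife-edge support (at 3.05 m from the right end).
Beam weight: 34.5 × 10 = 345 N down at 3.55 m → arm 0.5 m, τ = 345 × 0.5 = 172.5 N·m counterclockwise.
Speaker: 7.52 × 10 = 75.2 N down at 2.63 m → arm 0.42 m, τ = 75.2 × 0.42 = 31.58 N·m clockwise.
Net moment of existing loads = 140.9 N·m counterclockwise.
The toolbox weighs 14.9 × 10 = 149 N and must supply an equal clockwise moment, so its lever arm about the knife-edge support is 140.9 / 149 = 0.946 m.
That puts it at 3.05 − 0.946 = 2.1 m from the right end.

x ≈ 2.1 m from the right end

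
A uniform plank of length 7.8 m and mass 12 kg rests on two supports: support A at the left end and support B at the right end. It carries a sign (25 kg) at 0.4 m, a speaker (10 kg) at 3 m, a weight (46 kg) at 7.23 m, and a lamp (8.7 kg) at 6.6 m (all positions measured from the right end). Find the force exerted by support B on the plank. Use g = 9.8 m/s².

R_B ≈ 398 N

Choose support A as the axis so its reaction then has zero moment arm.
Beam weight: 12 × 9.8 = 117.6 N down at 3.9 m → arm 3.9 m, τ = 117.6 × 3.9 = 458.6 N·m clockwise.
Sign: 25 × 9.8 = 245 N down at 0.4 m → arm 7.4 m, τ = 245 × 7.4 = 1813 N·m clockwise.
Speaker: 10 × 9.8 = 98 N down at 3 m → arm 4.8 m, τ = 98 × 4.8 = 470.4 N·m clockwise.
Weight: 46 × 9.8 = 450.8 N down at 7.23 m → arm 0.57 m, τ = 450.8 × 0.57 = 257 N·m clockwise.
Lamp: 8.7 × 9.8 = 85.26 N down at 6.6 m → arm 1.2 m, τ = 85.26 × 1.2 = 102.3 N·m clockwise.
Net load moment about support A = 3101 N·m clockwise.
Reaction R at support B is upward at 0 m, arm 7.8 m → moment R × 7.8 counterclockwise.
For rotational equilibrium, R × 7.8 = 3101, so R = 398 N.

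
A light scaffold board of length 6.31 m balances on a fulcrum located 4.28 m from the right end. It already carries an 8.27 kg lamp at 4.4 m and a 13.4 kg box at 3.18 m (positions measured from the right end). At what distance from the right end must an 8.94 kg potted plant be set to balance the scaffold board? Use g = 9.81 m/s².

x ≈ 5.82 m from the right end

Sum moments about the fulcrum (at 4.28 m from the right end) (the support reaction has zero arm there).
Lamp: 8.27 × 9.81 = 81.13 N down at 4.4 m → arm 0.12 m, τ = 81.13 × 0.12 = 9.736 N·m counterclockwise.
Box: 13.4 × 9.81 = 131.5 N down at 3.18 m → arm 1.1 m, τ = 131.5 × 1.1 = 144.7 N·m clockwise.
Net moment of existing loads = 135 N·m clockwise.
The potted plant weighs 8.94 × 9.81 = 87.7 N and must supply an equal counterclockwise moment, so its lever arm about the fulcrum is 135 / 87.7 = 1.54 m.
That puts it at 4.28 + 1.54 = 5.82 m from the right end.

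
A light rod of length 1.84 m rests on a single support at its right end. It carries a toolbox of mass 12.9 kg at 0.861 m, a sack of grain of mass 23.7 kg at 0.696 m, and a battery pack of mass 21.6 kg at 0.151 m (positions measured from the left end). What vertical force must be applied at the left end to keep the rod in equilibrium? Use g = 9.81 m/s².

About the right end:
Toolbox: 12.9 × 9.81 = 126.5 N down at 0.861 m → arm 0.979 m, τ = 126.5 × 0.979 = 123.8 N·m counterclockwise.
Sack of grain: 23.7 × 9.81 = 232.5 N down at 0.696 m → arm 1.144 m, τ = 232.5 × 1.144 = 266 N·m counterclockwise.
Battery pack: 21.6 × 9.81 = 211.9 N down at 0.151 m → arm 1.689 m, τ = 211.9 × 1.689 = 357.9 N·m counterclockwise.
Net moment of the loads = 747.7 N·m counterclockwise.
The upward force F acts at the left end, arm 1.84 m, giving F × 1.84 clockwise.
Στ = 0 ⇒ F × 1.84 = 747.7 ⇒ F = 747.7 / 1.84 = 406 N.

F ≈ 406 N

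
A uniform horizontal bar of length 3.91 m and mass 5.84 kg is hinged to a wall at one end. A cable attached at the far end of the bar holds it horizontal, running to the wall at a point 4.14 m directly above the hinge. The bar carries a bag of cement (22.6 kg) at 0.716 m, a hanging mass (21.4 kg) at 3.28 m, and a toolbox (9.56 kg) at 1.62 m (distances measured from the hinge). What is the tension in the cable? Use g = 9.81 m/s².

T ≈ 391 N

Take moments about the hinge.
Beam weight: 5.84 × 9.81 = 57.29 N down at 1.955 m → arm 1.955 m, τ = 57.29 × 1.955 = 112 N·m clockwise.
Bag of cement: 22.6 × 9.81 = 221.7 N down at 0.716 m → arm 0.716 m, τ = 221.7 × 0.716 = 158.7 N·m clockwise.
Hanging mass: 21.4 × 9.81 = 209.9 N down at 3.28 m → arm 3.28 m, τ = 209.9 × 3.28 = 688.5 N·m clockwise.
Toolbox: 9.56 × 9.81 = 93.78 N down at 1.62 m → arm 1.62 m, τ = 93.78 × 1.62 = 151.9 N·m clockwise.
Total clockwise load moment = 1111 N·m.
The cable tension T acts at 3.91 m; only its component perpendicular to the bar, T sinθ, produces torque. sinθ = h/√(h²+d²) = 4.14/√(4.14²+3.91²) = 0.727.
Στ = 0 ⇒ T × 3.91 × 0.727 = 1111 ⇒ T = 1111 / 2.843 = 391 N.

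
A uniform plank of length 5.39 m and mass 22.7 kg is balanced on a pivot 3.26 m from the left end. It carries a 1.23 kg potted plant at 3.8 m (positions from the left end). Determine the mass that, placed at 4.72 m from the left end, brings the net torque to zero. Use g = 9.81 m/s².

m ≈ 8.33 kg

About the pivot (at 3.26 m from the left end):
Beam weight: 22.7 × 9.81 = 222.7 N down at 2.695 m → arm 0.565 m, τ = 222.7 × 0.565 = 125.8 N·m counterclockwise.
Potted plant: 1.23 × 9.81 = 12.07 N down at 3.8 m → arm 0.54 m, τ = 12.07 × 0.54 = 6.518 N·m clockwise.
Net moment of known loads = 119.3 N·m counterclockwise.
An unknown mass m at 4.72 m has arm 1.46 m; its moment is m·g·1.46 clockwise.
For rotational equilibrium, m × 9.81 × 1.46 = 119.3, so m = 119.3 / (9.81 × 1.46) = 8.33 kg.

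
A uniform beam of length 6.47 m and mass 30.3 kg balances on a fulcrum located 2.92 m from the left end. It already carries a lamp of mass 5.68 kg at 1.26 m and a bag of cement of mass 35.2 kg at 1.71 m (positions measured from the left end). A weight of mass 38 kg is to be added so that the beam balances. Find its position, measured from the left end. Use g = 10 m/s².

Taking torques about the fulcrum (at 2.92 m from the left end):
Beam weight: 30.3 × 10 = 303 N down at 3.235 m → arm 0.315 m, τ = 303 × 0.315 = 95.45 N·m clockwise.
Lamp: 5.68 × 10 = 56.8 N down at 1.26 m → arm 1.66 m, τ = 56.8 × 1.66 = 94.29 N·m counterclockwise.
Bag of cement: 35.2 × 10 = 352 N down at 1.71 m → arm 1.21 m, τ = 352 × 1.21 = 425.9 N·m counterclockwise.
Net moment of existing loads = 424.7 N·m counterclockwise.
The weight weighs 38 × 10 = 380 N and must supply an equal clockwise moment, so its lever arm about the fulcrum is 424.7 / 380 = 1.12 m.
That puts it at 2.92 + 1.12 = 4.04 m from the left end.

x ≈ 4.04 m from the left end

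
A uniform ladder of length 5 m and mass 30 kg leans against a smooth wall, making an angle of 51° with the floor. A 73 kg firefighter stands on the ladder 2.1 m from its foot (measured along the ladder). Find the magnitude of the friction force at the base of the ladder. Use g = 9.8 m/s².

f ≈ 362 N

Sum moments about the foot of the ladder (the floor normal and friction both act there and drop out).
Ladder weight 30×9.8 = 294 N acts at 2.5 m along the ladder; its horizontal arm is 2.5·cos51° = 1.573 m → τ = 462.5 N·m clockwise.
Firefighter: 73×9.8 = 715.4 N at 2.1 m → arm 1.322 m → τ = 945.8 N·m clockwise.
Wall normal N acts horizontally at the top; its moment arm is the height L sinθ = 5·sin51° = 3.886 m, counterclockwise.
Setting net torque to zero: N × 3.886 = 1408 → N = 362 N.
ΣFx = 0: friction at the foot balances the wall's push, so f = N_wall = 362 N.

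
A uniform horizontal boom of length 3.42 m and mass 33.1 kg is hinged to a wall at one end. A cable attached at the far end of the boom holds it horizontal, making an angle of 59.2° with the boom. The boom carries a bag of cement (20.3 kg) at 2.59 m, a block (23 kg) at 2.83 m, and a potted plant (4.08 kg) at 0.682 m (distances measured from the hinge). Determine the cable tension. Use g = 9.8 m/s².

Choose the hinge as the axis so the unknown hinge reaction has zero arm there.
Beam weight: 33.1 × 9.8 = 324.4 N down at 1.71 m → arm 1.71 m, τ = 324.4 × 1.71 = 554.7 N·m clockwise.
Bag of cement: 20.3 × 9.8 = 198.9 N down at 2.59 m → arm 2.59 m, τ = 198.9 × 2.59 = 515.2 N·m clockwise.
Block: 23 × 9.8 = 225.4 N down at 2.83 m → arm 2.83 m, τ = 225.4 × 2.83 = 637.9 N·m clockwise.
Potted plant: 4.08 × 9.8 = 39.98 N down at 0.682 m → arm 0.682 m, τ = 39.98 × 0.682 = 27.27 N·m clockwise.
Total clockwise load moment = 1735 N·m.
The cable tension T acts at 3.42 m; only its component perpendicular to the boom, T sinθ, produces torque. sin 59.2° = 0.859.
For rotational equilibrium, T × 3.42 × 0.859 = 1735, so T = 1735 / 2.938 = 591 N.

T ≈ 591 N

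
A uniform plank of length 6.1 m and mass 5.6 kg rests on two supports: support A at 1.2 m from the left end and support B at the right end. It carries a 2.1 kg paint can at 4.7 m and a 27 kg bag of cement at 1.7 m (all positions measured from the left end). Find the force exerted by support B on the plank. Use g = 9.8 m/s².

Take moments about support A.
Beam weight: 5.6 × 9.8 = 54.88 N down at 3.05 m → arm 1.85 m, τ = 54.88 × 1.85 = 101.5 N·m clockwise.
Paint can: 2.1 × 9.8 = 20.58 N down at 4.7 m → arm 3.5 m, τ = 20.58 × 3.5 = 72.03 N·m clockwise.
Bag of cement: 27 × 9.8 = 264.6 N down at 1.7 m → arm 0.5 m, τ = 264.6 × 0.5 = 132.3 N·m clockwise.
Net load moment about support A = 305.8 N·m clockwise.
Reaction R at support B is upward at 6.1 m, arm 4.9 m → moment R × 4.9 counterclockwise.
Στ = 0 ⇒ R × 4.9 = 305.8 ⇒ R = 62.4 N.

R_B ≈ 62.4 N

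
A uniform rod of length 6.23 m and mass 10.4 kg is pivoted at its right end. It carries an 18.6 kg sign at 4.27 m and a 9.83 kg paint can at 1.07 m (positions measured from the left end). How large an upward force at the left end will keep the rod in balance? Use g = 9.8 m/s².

F ≈ 188 N

Choose the right end as the axis so the unknown pivot reaction has zero arm there.
Beam weight: 10.4 × 9.8 = 101.9 N down at 3.115 m → arm 3.115 m, τ = 101.9 × 3.115 = 317.4 N·m counterclockwise.
Sign: 18.6 × 9.8 = 182.3 N down at 4.27 m → arm 1.96 m, τ = 182.3 × 1.96 = 357.3 N·m counterclockwise.
Paint can: 9.83 × 9.8 = 96.33 N down at 1.07 m → arm 5.16 m, τ = 96.33 × 5.16 = 497.1 N·m counterclockwise.
Net moment of the loads = 1172 N·m counterclockwise.
The upward force F acts at the left end, arm 6.23 m, giving F × 6.23 clockwise.
For rotational equilibrium, F × 6.23 = 1172, so F = 1172 / 6.23 = 188 N.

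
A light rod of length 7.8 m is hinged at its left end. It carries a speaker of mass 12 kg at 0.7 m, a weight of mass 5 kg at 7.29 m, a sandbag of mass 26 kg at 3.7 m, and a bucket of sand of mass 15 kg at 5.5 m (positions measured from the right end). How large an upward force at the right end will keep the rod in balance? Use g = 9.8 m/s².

F ≈ 288 N

Take moments about the left end.
Speaker: 12 × 9.8 = 117.6 N down at 0.7 m → arm 7.1 m, τ = 117.6 × 7.1 = 835 N·m clockwise.
Weight: 5 × 9.8 = 49 N down at 7.29 m → arm 0.51 m, τ = 49 × 0.51 = 24.99 N·m clockwise.
Sandbag: 26 × 9.8 = 254.8 N down at 3.7 m → arm 4.1 m, τ = 254.8 × 4.1 = 1045 N·m clockwise.
Bucket of sand: 15 × 9.8 = 147 N down at 5.5 m → arm 2.3 m, τ = 147 × 2.3 = 338.1 N·m clockwise.
Net moment of the loads = 2243 N·m clockwise.
The upward force F acts at the right end, arm 7.8 m, giving F × 7.8 counterclockwise.
For rotational equilibrium, F × 7.8 = 2243, so F = 2243 / 7.8 = 288 N.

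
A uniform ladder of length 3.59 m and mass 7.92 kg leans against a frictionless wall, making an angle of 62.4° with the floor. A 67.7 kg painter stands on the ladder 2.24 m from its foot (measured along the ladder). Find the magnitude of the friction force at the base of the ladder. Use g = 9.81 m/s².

f ≈ 237 N

Choose the foot of the ladder as the axis so the floor normal and friction both act there and drop out.
Ladder weight 7.92×9.81 = 77.7 N acts at 1.795 m along the ladder; its horizontal arm is 1.795·cos62.4° = 0.8316 m → τ = 64.62 N·m clockwise.
Painter: 67.7×9.81 = 664.1 N at 2.24 m → arm 1.038 m → τ = 689.3 N·m clockwise.
Wall normal N acts horizontally at the top; its moment arm is the height L sinθ = 3.59·sin62.4° = 3.181 m, counterclockwise.
For rotational equilibrium, N × 3.181 = 753.9, so N = 237 N.
ΣFx = 0: friction at the foot balances the wall's push, so f = N_wall = 237 N.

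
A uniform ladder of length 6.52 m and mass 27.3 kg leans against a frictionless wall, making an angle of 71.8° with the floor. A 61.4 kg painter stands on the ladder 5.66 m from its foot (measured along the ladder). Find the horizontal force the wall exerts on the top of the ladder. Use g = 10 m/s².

About the foot of the ladder:
Ladder weight 27.3×10 = 273 N acts at 3.26 m along the ladder; its horizontal arm is 3.26·cos71.8° = 1.018 m → τ = 277.9 N·m clockwise.
Painter: 61.4×10 = 614 N at 5.66 m → arm 1.768 m → τ = 1086 N·m clockwise.
Wall normal N acts horizontally at the top; its moment arm is the height L sinθ = 6.52·sin71.8° = 6.194 m, counterclockwise.
Balancing moments: N × 6.194 = 1364, giving N = 220 N.

N_wall ≈ 220 N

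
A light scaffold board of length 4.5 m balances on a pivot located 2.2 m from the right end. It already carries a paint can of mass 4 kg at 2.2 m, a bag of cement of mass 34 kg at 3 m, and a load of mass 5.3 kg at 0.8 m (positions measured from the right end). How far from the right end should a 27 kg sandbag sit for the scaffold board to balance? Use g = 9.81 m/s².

x ≈ 1.47 m from the right end

Taking torques about the pivot (at 2.2 m from the right end):
Paint can: acts at the pivot, moment arm 0 → no torque.
Bag of cement: 34 × 9.81 = 333.5 N down at 3 m → arm 0.8 m, τ = 333.5 × 0.8 = 266.8 N·m counterclockwise.
Load: 5.3 × 9.81 = 51.99 N down at 0.8 m → arm 1.4 m, τ = 51.99 × 1.4 = 72.79 N·m clockwise.
Net moment of existing loads = 194 N·m counterclockwise.
The sandbag weighs 27 × 9.81 = 264.9 N and must supply an equal clockwise moment, so its lever arm about the pivot is 194 / 264.9 = 0.732 m.
That puts it at 2.2 − 0.732 = 1.47 m from the right end.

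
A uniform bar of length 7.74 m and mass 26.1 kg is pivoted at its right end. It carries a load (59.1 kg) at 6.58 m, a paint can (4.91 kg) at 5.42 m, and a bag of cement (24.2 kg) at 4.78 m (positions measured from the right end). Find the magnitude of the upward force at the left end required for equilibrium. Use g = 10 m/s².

About the right end:
Beam weight: 26.1 × 10 = 261 N down at 3.87 m → arm 3.87 m, τ = 261 × 3.87 = 1010 N·m counterclockwise.
Load: 59.1 × 10 = 591 N down at 6.58 m → arm 6.58 m, τ = 591 × 6.58 = 3889 N·m counterclockwise.
Paint can: 4.91 × 10 = 49.1 N down at 5.42 m → arm 5.42 m, τ = 49.1 × 5.42 = 266.1 N·m counterclockwise.
Bag of cement: 24.2 × 10 = 242 N down at 4.78 m → arm 4.78 m, τ = 242 × 4.78 = 1157 N·m counterclockwise.
Net moment of the loads = 6322 N·m counterclockwise.
The upward force F acts at the left end, arm 7.74 m, giving F × 7.74 clockwise.
For rotational equilibrium, F × 7.74 = 6322, so F = 6322 / 7.74 = 817 N.

F ≈ 817 N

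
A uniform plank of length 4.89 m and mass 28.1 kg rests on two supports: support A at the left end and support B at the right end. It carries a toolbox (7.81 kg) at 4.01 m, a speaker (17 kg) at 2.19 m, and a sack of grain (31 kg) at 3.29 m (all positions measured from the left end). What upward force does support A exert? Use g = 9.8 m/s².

R_A ≈ 343 N

Sum moments about support B (its reaction then has zero moment arm).
Beam weight: 28.1 × 9.8 = 275.4 N down at 2.445 m → arm 2.445 m, τ = 275.4 × 2.445 = 673.4 N·m counterclockwise.
Toolbox: 7.81 × 9.8 = 76.54 N down at 4.01 m → arm 0.88 m, τ = 76.54 × 0.88 = 67.36 N·m counterclockwise.
Speaker: 17 × 9.8 = 166.6 N down at 2.19 m → arm 2.7 m, τ = 166.6 × 2.7 = 449.8 N·m counterclockwise.
Sack of grain: 31 × 9.8 = 303.8 N down at 3.29 m → arm 1.6 m, τ = 303.8 × 1.6 = 486.1 N·m counterclockwise.
Net load moment about support B = 1677 N·m counterclockwise.
Reaction R at support A is upward at 0 m, arm 4.89 m → moment R × 4.89 clockwise.
For rotational equilibrium, R × 4.89 = 1677, so R = 343 N.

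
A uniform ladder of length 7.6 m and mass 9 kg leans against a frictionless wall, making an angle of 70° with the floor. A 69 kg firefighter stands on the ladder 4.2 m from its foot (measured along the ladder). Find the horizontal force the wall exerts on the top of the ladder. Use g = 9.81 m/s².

About the foot of the ladder:
Ladder weight 9×9.81 = 88.29 N acts at 3.8 m along the ladder; its horizontal arm is 3.8·cos70° = 1.3 m → τ = 114.8 N·m clockwise.
Firefighter: 69×9.81 = 676.9 N at 4.2 m → arm 1.436 m → τ = 972 N·m clockwise.
Wall normal N acts horizontally at the top; its moment arm is the height L sinθ = 7.6·sin70° = 7.142 m, counterclockwise.
For rotational equilibrium, N × 7.142 = 1087, so N = 152 N.

N_wall ≈ 152 N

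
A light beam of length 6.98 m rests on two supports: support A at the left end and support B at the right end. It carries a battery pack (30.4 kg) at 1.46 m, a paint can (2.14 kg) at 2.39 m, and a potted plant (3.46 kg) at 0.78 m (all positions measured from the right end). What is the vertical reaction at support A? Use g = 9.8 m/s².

Choose support B as the axis so its reaction then has zero moment arm.
Battery pack: 30.4 × 9.8 = 297.9 N down at 1.46 m → arm 1.46 m, τ = 297.9 × 1.46 = 434.9 N·m counterclockwise.
Paint can: 2.14 × 9.8 = 20.97 N down at 2.39 m → arm 2.39 m, τ = 20.97 × 2.39 = 50.12 N·m counterclockwise.
Potted plant: 3.46 × 9.8 = 33.91 N down at 0.78 m → arm 0.78 m, τ = 33.91 × 0.78 = 26.45 N·m counterclockwise.
Net load moment about support B = 511.5 N·m counterclockwise.
Reaction R at support A is upward at 6.98 m, arm 6.98 m → moment R × 6.98 clockwise.
Setting net torque to zero: R × 6.98 = 511.5 → R = 73.3 N.

R_A ≈ 73.3 N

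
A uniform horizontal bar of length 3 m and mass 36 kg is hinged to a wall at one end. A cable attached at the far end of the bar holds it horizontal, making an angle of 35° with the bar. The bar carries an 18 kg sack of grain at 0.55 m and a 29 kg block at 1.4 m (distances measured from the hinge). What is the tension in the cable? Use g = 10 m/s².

About the hinge:
Beam weight: 36 × 10 = 360 N down at 1.5 m → arm 1.5 m, τ = 360 × 1.5 = 540 N·m clockwise.
Sack of grain: 18 × 10 = 180 N down at 0.55 m → arm 0.55 m, τ = 180 × 0.55 = 99 N·m clockwise.
Block: 29 × 10 = 290 N down at 1.4 m → arm 1.4 m, τ = 290 × 1.4 = 406 N·m clockwise.
Total clockwise load moment = 1045 N·m.
The cable tension T acts at 3 m; only its component perpendicular to the bar, T sinθ, produces torque. sin 35° = 0.5736.
Στ = 0 ⇒ T × 3 × 0.5736 = 1045 ⇒ T = 1045 / 1.721 = 607 N.

T ≈ 607 N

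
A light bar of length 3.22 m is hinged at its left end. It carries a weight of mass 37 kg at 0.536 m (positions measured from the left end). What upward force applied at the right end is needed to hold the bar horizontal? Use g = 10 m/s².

F ≈ 61.6 N

Take moments about the left end.
Weight: 37 × 10 = 370 N down at 0.536 m → arm 0.536 m, τ = 370 × 0.536 = 198.3 N·m clockwise.
Net moment of the loads = 198.3 N·m clockwise.
The upward force F acts at the right end, arm 3.22 m, giving F × 3.22 counterclockwise.
Setting net torque to zero: F × 3.22 = 198.3 → F = 198.3 / 3.22 = 61.6 N.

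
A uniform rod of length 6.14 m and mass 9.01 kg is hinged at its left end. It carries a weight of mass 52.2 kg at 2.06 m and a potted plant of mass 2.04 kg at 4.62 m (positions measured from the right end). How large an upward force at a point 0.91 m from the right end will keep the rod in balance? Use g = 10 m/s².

Take moments about the left end.
Beam weight: 9.01 × 10 = 90.1 N down at 3.07 m → arm 3.07 m, τ = 90.1 × 3.07 = 276.6 N·m clockwise.
Weight: 52.2 × 10 = 522 N down at 2.06 m → arm 4.08 m, τ = 522 × 4.08 = 2130 N·m clockwise.
Potted plant: 2.04 × 10 = 20.4 N down at 4.62 m → arm 1.52 m, τ = 20.4 × 1.52 = 31.01 N·m clockwise.
Net moment of the loads = 2438 N·m clockwise.
The upward force F acts at a point 0.91 m from the right end, arm 5.23 m, giving F × 5.23 counterclockwise.
Balancing moments: F × 5.23 = 2438, giving F = 2438 / 5.23 = 466 N.

F ≈ 466 N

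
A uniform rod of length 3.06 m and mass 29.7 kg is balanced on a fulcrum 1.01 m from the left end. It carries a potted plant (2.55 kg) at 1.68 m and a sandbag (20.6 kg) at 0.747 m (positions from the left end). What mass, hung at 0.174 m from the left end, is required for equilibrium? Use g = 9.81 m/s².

m ≈ 14 kg

Taking torques about the fulcrum (at 1.01 m from the left end):
Beam weight: 29.7 × 9.81 = 291.4 N down at 1.53 m → arm 0.52 m, τ = 291.4 × 0.52 = 151.5 N·m clockwise.
Potted plant: 2.55 × 9.81 = 25.02 N down at 1.68 m → arm 0.67 m, τ = 25.02 × 0.67 = 16.76 N·m clockwise.
Sandbag: 20.6 × 9.81 = 202.1 N down at 0.747 m → arm 0.263 m, τ = 202.1 × 0.263 = 53.15 N·m counterclockwise.
Net moment of known loads = 115.1 N·m clockwise.
An unknown mass m at 0.174 m has arm 0.836 m; its moment is m·g·0.836 counterclockwise.
Balancing moments: m × 9.81 × 0.836 = 115.1, giving m = 115.1 / (9.81 × 0.836) = 14 kg.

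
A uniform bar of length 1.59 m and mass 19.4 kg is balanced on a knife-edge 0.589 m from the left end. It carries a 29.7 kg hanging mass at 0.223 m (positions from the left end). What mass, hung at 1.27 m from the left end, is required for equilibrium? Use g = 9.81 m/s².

m ≈ 10.1 kg

Take moments about the knife-edge (at 0.589 m from the left end).
Beam weight: 19.4 × 9.81 = 190.3 N down at 0.795 m → arm 0.206 m, τ = 190.3 × 0.206 = 39.2 N·m clockwise.
Hanging mass: 29.7 × 9.81 = 291.4 N down at 0.223 m → arm 0.366 m, τ = 291.4 × 0.366 = 106.7 N·m counterclockwise.
Net moment of known loads = 67.5 N·m counterclockwise.
An unknown mass m at 1.27 m has arm 0.681 m; its moment is m·g·0.681 clockwise.
Setting net torque to zero: m × 9.81 × 0.681 = 67.5 → m = 67.5 / (9.81 × 0.681) = 10.1 kg.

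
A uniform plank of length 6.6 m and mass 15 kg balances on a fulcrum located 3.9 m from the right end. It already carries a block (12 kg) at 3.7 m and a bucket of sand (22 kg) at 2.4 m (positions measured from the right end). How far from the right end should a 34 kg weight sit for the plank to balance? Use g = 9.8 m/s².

Taking torques about the fulcrum (at 3.9 m from the right end):
Beam weight: 15 × 9.8 = 147 N down at 3.3 m → arm 0.6 m, τ = 147 × 0.6 = 88.2 N·m clockwise.
Block: 12 × 9.8 = 117.6 N down at 3.7 m → arm 0.2 m, τ = 117.6 × 0.2 = 23.52 N·m clockwise.
Bucket of sand: 22 × 9.8 = 215.6 N down at 2.4 m → arm 1.5 m, τ = 215.6 × 1.5 = 323.4 N·m clockwise.
Net moment of existing loads = 435.1 N·m clockwise.
The weight weighs 34 × 9.8 = 333.2 N and must supply an equal counterclockwise moment, so its lever arm about the fulcrum is 435.1 / 333.2 = 1.31 m.
That puts it at 3.9 + 1.31 = 5.21 m from the right end.

x ≈ 5.21 m from the right end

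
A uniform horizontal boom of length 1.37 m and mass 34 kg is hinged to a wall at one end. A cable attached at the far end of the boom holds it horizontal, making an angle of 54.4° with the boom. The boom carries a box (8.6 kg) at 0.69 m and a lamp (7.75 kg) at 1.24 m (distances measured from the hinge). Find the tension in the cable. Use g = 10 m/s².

T ≈ 349 N

Choose the hinge as the axis so the unknown hinge reaction has zero arm there.
Beam weight: 34 × 10 = 340 N down at 0.685 m → arm 0.685 m, τ = 340 × 0.685 = 232.9 N·m clockwise.
Box: 8.6 × 10 = 86 N down at 0.69 m → arm 0.69 m, τ = 86 × 0.69 = 59.34 N·m clockwise.
Lamp: 7.75 × 10 = 77.5 N down at 1.24 m → arm 1.24 m, τ = 77.5 × 1.24 = 96.1 N·m clockwise.
Total clockwise load moment = 388.3 N·m.
The cable tension T acts at 1.37 m; only its component perpendicular to the boom, T sinθ, produces torque. sin 54.4° = 0.8131.
For rotational equilibrium, T × 1.37 × 0.8131 = 388.3, so T = 388.3 / 1.114 = 349 N.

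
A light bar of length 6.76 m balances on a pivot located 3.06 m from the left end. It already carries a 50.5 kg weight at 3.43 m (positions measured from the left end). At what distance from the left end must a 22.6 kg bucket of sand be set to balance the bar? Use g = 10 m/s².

x ≈ 2.23 m from the left end

Sum moments about the pivot (at 3.06 m from the left end) (the support reaction has zero arm there).
Weight: 50.5 × 10 = 505 N down at 3.43 m → arm 0.37 m, τ = 505 × 0.37 = 186.8 N·m clockwise.
Net moment of existing loads = 186.8 N·m clockwise.
The bucket of sand weighs 22.6 × 10 = 226 N and must supply an equal counterclockwise moment, so its lever arm about the pivot is 186.8 / 226 = 0.827 m.
That puts it at 3.06 − 0.827 = 2.23 m from the left end.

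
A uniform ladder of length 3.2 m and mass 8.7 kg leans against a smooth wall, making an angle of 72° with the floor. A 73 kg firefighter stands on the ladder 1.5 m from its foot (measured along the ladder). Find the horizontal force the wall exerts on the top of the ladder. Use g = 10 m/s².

N_wall ≈ 125 N

Sum moments about the foot of the ladder (the floor normal and friction both act there and drop out).
Ladder weight 8.7×10 = 87 N acts at 1.6 m along the ladder; its horizontal arm is 1.6·cos72° = 0.4944 m → τ = 43.01 N·m clockwise.
Firefighter: 73×10 = 730 N at 1.5 m → arm 0.4635 m → τ = 338.4 N·m clockwise.
Wall normal N acts horizontally at the top; its moment arm is the height L sinθ = 3.2·sin72° = 3.043 m, counterclockwise.
Balancing moments: N × 3.043 = 381.4, giving N = 125 N.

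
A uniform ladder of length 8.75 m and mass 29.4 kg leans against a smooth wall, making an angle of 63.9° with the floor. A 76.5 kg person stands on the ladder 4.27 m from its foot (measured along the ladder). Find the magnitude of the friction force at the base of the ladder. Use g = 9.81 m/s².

f ≈ 250 N

Choose the foot of the ladder as the axis so the floor normal and friction both act there and drop out.
Ladder weight 29.4×9.81 = 288.4 N acts at 4.375 m along the ladder; its horizontal arm is 4.375·cos63.9° = 1.925 m → τ = 555.2 N·m clockwise.
Person: 76.5×9.81 = 750.5 N at 4.27 m → arm 1.879 m → τ = 1410 N·m clockwise.
Wall normal N acts horizontally at the top; its moment arm is the height L sinθ = 8.75·sin63.9° = 7.858 m, counterclockwise.
Balancing moments: N × 7.858 = 1965, giving N = 250 N.
ΣFx = 0: friction at the foot balances the wall's push, so f = N_wall = 250 N.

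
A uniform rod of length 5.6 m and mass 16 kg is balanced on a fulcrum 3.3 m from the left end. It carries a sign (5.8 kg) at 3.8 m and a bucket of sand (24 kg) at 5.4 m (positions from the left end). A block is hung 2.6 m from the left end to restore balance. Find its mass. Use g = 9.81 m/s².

Taking torques about the fulcrum (at 3.3 m from the left end):
Beam weight: 16 × 9.81 = 157 N down at 2.8 m → arm 0.5 m, τ = 157 × 0.5 = 78.5 N·m counterclockwise.
Sign: 5.8 × 9.81 = 56.9 N down at 3.8 m → arm 0.5 m, τ = 56.9 × 0.5 = 28.45 N·m clockwise.
Bucket of sand: 24 × 9.81 = 235.4 N down at 5.4 m → arm 2.1 m, τ = 235.4 × 2.1 = 494.3 N·m clockwise.
Net moment of known loads = 444.2 N·m clockwise.
An unknown mass m at 2.6 m has arm 0.7 m; its moment is m·g·0.7 counterclockwise.
Setting net torque to zero: m × 9.81 × 0.7 = 444.2 → m = 444.2 / (9.81 × 0.7) = 64.7 kg.

m ≈ 64.7 kg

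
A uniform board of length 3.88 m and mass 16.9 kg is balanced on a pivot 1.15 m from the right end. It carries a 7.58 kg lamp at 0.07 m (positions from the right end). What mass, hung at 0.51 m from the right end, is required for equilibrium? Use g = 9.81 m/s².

Take moments about the pivot (at 1.15 m from the right end).
Beam weight: 16.9 × 9.81 = 165.8 N down at 1.94 m → arm 0.79 m, τ = 165.8 × 0.79 = 131 N·m counterclockwise.
Lamp: 7.58 × 9.81 = 74.36 N down at 0.07 m → arm 1.08 m, τ = 74.36 × 1.08 = 80.31 N·m clockwise.
Net moment of known loads = 50.69 N·m counterclockwise.
An unknown mass m at 0.51 m has arm 0.64 m; its moment is m·g·0.64 clockwise.
Setting net torque to zero: m × 9.81 × 0.64 = 50.69 → m = 50.69 / (9.81 × 0.64) = 8.07 kg.

m ≈ 8.07 kg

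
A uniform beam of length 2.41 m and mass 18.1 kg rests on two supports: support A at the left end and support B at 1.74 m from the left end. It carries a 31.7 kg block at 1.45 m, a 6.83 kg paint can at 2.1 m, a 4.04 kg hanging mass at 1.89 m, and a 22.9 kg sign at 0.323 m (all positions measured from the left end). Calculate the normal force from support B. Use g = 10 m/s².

R_B ≈ 558 N

Take moments about support A.
Beam weight: 18.1 × 10 = 181 N down at 1.205 m → arm 1.205 m, τ = 181 × 1.205 = 218.1 N·m clockwise.
Block: 31.7 × 10 = 317 N down at 1.45 m → arm 1.45 m, τ = 317 × 1.45 = 459.6 N·m clockwise.
Paint can: 6.83 × 10 = 68.3 N down at 2.1 m → arm 2.1 m, τ = 68.3 × 2.1 = 143.4 N·m clockwise.
Hanging mass: 4.04 × 10 = 40.4 N down at 1.89 m → arm 1.89 m, τ = 40.4 × 1.89 = 76.36 N·m clockwise.
Sign: 22.9 × 10 = 229 N down at 0.323 m → arm 0.323 m, τ = 229 × 0.323 = 73.97 N·m clockwise.
Net load moment about support A = 971.4 N·m clockwise.
Reaction R at support B is upward at 1.74 m, arm 1.74 m → moment R × 1.74 counterclockwise.
For rotational equilibrium, R × 1.74 = 971.4, so R = 558 N.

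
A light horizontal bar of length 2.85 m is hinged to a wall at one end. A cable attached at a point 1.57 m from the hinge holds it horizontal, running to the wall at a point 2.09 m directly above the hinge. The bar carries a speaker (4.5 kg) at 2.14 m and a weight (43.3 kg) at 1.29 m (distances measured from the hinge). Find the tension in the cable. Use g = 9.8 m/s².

T ≈ 511 N

Taking torques about the hinge:
Speaker: 4.5 × 9.8 = 44.1 N down at 2.14 m → arm 2.14 m, τ = 44.1 × 2.14 = 94.37 N·m clockwise.
Weight: 43.3 × 9.8 = 424.3 N down at 1.29 m → arm 1.29 m, τ = 424.3 × 1.29 = 547.3 N·m clockwise.
Total clockwise load moment = 641.7 N·m.
The cable tension T acts at 1.57 m; only its component perpendicular to the bar, T sinθ, produces torque. sinθ = h/√(h²+d²) = 2.09/√(2.09²+1.57²) = 0.7995.
Setting net torque to zero: T × 1.57 × 0.7995 = 641.7 → T = 641.7 / 1.255 = 511 N.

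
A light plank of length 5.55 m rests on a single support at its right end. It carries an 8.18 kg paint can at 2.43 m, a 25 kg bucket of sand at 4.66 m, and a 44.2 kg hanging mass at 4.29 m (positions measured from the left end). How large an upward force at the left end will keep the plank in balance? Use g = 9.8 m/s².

F ≈ 183 N

Choose the right end as the axis so the unknown pivot reaction has zero arm there.
Paint can: 8.18 × 9.8 = 80.16 N down at 2.43 m → arm 3.12 m, τ = 80.16 × 3.12 = 250.1 N·m counterclockwise.
Bucket of sand: 25 × 9.8 = 245 N down at 4.66 m → arm 0.89 m, τ = 245 × 0.89 = 218.1 N·m counterclockwise.
Hanging mass: 44.2 × 9.8 = 433.2 N down at 4.29 m → arm 1.26 m, τ = 433.2 × 1.26 = 545.8 N·m counterclockwise.
Net moment of the loads = 1014 N·m counterclockwise.
The upward force F acts at the left end, arm 5.55 m, giving F × 5.55 clockwise.
Balancing moments: F × 5.55 = 1014, giving F = 1014 / 5.55 = 183 N.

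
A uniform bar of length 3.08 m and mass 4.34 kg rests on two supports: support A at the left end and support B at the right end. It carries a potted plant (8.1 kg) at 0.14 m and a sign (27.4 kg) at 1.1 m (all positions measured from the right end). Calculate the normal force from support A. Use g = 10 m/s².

Choose support B as the axis so its reaction then has zero moment arm.
Beam weight: 4.34 × 10 = 43.4 N down at 1.54 m → arm 1.54 m, τ = 43.4 × 1.54 = 66.84 N·m counterclockwise.
Potted plant: 8.1 × 10 = 81 N down at 0.14 m → arm 0.14 m, τ = 81 × 0.14 = 11.34 N·m counterclockwise.
Sign: 27.4 × 10 = 274 N down at 1.1 m → arm 1.1 m, τ = 274 × 1.1 = 301.4 N·m counterclockwise.
Net load moment about support B = 379.6 N·m counterclockwise.
Reaction R at support A is upward at 3.08 m, arm 3.08 m → moment R × 3.08 clockwise.
Balancing moments: R × 3.08 = 379.6, giving R = 123 N.

R_A ≈ 123 N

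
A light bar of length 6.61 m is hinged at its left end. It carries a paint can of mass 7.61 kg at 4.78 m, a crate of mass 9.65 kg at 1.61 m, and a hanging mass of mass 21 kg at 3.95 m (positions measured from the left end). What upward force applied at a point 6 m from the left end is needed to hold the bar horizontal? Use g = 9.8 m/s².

Take moments about the left end.
Paint can: 7.61 × 9.8 = 74.58 N down at 4.78 m → arm 4.78 m, τ = 74.58 × 4.78 = 356.5 N·m clockwise.
Crate: 9.65 × 9.8 = 94.57 N down at 1.61 m → arm 1.61 m, τ = 94.57 × 1.61 = 152.3 N·m clockwise.
Hanging mass: 21 × 9.8 = 205.8 N down at 3.95 m → arm 3.95 m, τ = 205.8 × 3.95 = 812.9 N·m clockwise.
Net moment of the loads = 1322 N·m clockwise.
The upward force F acts at a point 6 m from the left end, arm 6 m, giving F × 6 counterclockwise.
Στ = 0 ⇒ F × 6 = 1322 ⇒ F = 1322 / 6 = 220 N.

F ≈ 220 N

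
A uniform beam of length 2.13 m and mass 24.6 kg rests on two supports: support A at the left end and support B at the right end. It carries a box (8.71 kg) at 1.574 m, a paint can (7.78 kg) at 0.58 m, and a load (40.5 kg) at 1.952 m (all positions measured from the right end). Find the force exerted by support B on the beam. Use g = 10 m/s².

R_B ≈ 236 N

Taking torques about support A:
Beam weight: 24.6 × 10 = 246 N down at 1.065 m → arm 1.065 m, τ = 246 × 1.065 = 262 N·m clockwise.
Box: 8.71 × 10 = 87.1 N down at 1.574 m → arm 0.556 m, τ = 87.1 × 0.556 = 48.43 N·m clockwise.
Paint can: 7.78 × 10 = 77.8 N down at 0.58 m → arm 1.55 m, τ = 77.8 × 1.55 = 120.6 N·m clockwise.
Load: 40.5 × 10 = 405 N down at 1.952 m → arm 0.178 m, τ = 405 × 0.178 = 72.09 N·m clockwise.
Net load moment about support A = 503.1 N·m clockwise.
Reaction R at support B is upward at 0 m, arm 2.13 m → moment R × 2.13 counterclockwise.
For rotational equilibrium, R × 2.13 = 503.1, so R = 236 N.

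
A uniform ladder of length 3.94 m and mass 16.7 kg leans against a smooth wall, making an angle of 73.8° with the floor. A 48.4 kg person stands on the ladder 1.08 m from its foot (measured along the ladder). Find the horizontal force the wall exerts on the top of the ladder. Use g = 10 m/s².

Take moments about the foot of the ladder.
Ladder weight 16.7×10 = 167 N acts at 1.97 m along the ladder; its horizontal arm is 1.97·cos73.8° = 0.5496 m → τ = 91.78 N·m clockwise.
Person: 48.4×10 = 484 N at 1.08 m → arm 0.3013 m → τ = 145.8 N·m clockwise.
Wall normal N acts horizontally at the top; its moment arm is the height L sinθ = 3.94·sin73.8° = 3.784 m, counterclockwise.
Στ = 0 ⇒ N × 3.784 = 237.6 ⇒ N = 62.8 N.

N_wall ≈ 62.8 N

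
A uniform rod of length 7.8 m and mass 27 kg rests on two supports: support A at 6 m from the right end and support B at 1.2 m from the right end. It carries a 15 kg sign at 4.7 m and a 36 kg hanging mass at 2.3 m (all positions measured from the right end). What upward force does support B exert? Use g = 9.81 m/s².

Taking torques about support A:
Beam weight: 27 × 9.81 = 264.9 N down at 3.9 m → arm 2.1 m, τ = 264.9 × 2.1 = 556.3 N·m clockwise.
Sign: 15 × 9.81 = 147.2 N down at 4.7 m → arm 1.3 m, τ = 147.2 × 1.3 = 191.4 N·m clockwise.
Hanging mass: 36 × 9.81 = 353.2 N down at 2.3 m → arm 3.7 m, τ = 353.2 × 3.7 = 1307 N·m clockwise.
Net load moment about support A = 2055 N·m clockwise.
Reaction R at support B is upward at 1.2 m, arm 4.8 m → moment R × 4.8 counterclockwise.
Balancing moments: R × 4.8 = 2055, giving R = 428 N.

R_B ≈ 428 N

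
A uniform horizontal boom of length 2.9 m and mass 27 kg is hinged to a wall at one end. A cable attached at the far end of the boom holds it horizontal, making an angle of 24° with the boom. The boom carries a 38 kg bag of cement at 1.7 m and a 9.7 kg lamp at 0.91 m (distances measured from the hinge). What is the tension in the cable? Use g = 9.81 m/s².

T ≈ 936 N

About the hinge:
Beam weight: 27 × 9.81 = 264.9 N down at 1.45 m → arm 1.45 m, τ = 264.9 × 1.45 = 384.1 N·m clockwise.
Bag of cement: 38 × 9.81 = 372.8 N down at 1.7 m → arm 1.7 m, τ = 372.8 × 1.7 = 633.8 N·m clockwise.
Lamp: 9.7 × 9.81 = 95.16 N down at 0.91 m → arm 0.91 m, τ = 95.16 × 0.91 = 86.6 N·m clockwise.
Total clockwise load moment = 1104 N·m.
The cable tension T acts at 2.9 m; only its component perpendicular to the boom, T sinθ, produces torque. sin 24° = 0.4067.
For rotational equilibrium, T × 2.9 × 0.4067 = 1104, so T = 1104 / 1.179 = 936 N.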